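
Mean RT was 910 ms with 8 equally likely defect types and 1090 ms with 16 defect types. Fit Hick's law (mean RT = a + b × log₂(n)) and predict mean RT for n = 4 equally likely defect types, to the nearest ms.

With log₂ n on the abscissa the relation is linear; from the two conditions:
  b = (1090 − 910) / (log₂ 16 − log₂ 8) = 180 / (4 − 3) = 180 ms/bit
  a = 910 − 180 × 3 = 370 ms
Then RT(4) = 370 + 180 × log₂ 4 = 370 + 180 × 2 ≈ 730.000 ms.

730 ms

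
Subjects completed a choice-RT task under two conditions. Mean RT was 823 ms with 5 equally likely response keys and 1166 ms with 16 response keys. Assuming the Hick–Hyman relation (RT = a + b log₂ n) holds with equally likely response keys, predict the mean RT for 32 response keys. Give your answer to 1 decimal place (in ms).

With log₂ n on the abscissa the relation is linear; from the two conditions:
  b = (1166 − 823) / (log₂ 16 − log₂ 5) = 343 / (4 − 2.3219) = 204.401 ms/bit
  a = 823 − 204.401 × 2.3219 = 348.395 ms
Then RT(32) = 348.395 + 204.401 × log₂ 32 = 348.395 + 204.401 × 5 ≈ 1370.401 ms.

1370.4 ms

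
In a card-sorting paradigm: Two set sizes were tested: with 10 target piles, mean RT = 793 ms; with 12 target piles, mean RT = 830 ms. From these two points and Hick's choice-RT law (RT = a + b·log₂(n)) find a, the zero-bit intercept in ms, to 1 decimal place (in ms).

325.7 ms

Slope: b = (830 − 793) / (log₂ 12 − log₂ 10) = 37/0.2630 = 140.666 ms/bit.
a = RT₁ − b·log₂ n₁ = 793 − 140.666 × 3.3219 = 325.718 ms.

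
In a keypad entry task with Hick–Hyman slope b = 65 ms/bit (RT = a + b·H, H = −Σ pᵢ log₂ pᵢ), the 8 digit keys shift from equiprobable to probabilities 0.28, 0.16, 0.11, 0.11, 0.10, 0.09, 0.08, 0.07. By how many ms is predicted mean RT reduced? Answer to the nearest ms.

Equiprobable entropy H₀ = log₂ 8 = 3.0000 bits.
Skewed entropy H = −Σ pᵢ log₂ pᵢ = 2.8427 bits.
ΔRT = b·(H₀ − H) = 65 × 0.1573 = 10.22 ms.

10 ms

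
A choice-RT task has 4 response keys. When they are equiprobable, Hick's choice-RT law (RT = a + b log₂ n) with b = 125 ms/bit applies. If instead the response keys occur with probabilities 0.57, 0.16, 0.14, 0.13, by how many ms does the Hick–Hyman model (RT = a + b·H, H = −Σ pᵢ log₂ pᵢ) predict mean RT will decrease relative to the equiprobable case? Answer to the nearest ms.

Equiprobable entropy H₀ = log₂ 4 = 2.0000 bits.
Skewed entropy H = −Σ pᵢ log₂ pᵢ = 1.6650 bits.
ΔRT = b·(H₀ − H) = 125 × 0.3350 = 41.87 ms.

42 ms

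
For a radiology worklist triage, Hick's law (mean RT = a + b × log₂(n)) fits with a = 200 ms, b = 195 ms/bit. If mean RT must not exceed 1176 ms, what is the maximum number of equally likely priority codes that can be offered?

32

Set 200 + 195·log₂ n ≤ 1176 → log₂ n ≤ (1176 − 200)/195 = 5.0051.
So n ≤ 2^5.0051 = 32.114; the largest integer n is 32.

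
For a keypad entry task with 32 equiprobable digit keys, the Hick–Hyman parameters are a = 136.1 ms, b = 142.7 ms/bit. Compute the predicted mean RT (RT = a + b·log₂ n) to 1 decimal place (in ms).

log₂(32) = 5 bits, so RT = 136.1 + 142.7 × 5 ≈ 849.600 ms.

849.6 ms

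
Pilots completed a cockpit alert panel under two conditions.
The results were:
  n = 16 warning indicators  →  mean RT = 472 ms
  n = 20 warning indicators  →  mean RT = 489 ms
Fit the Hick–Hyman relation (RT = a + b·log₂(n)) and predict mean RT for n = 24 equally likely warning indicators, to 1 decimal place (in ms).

RT is linear in log₂ n, so two points fix the line:
  b = (489 − 472) / (log₂ 20 − log₂ 16) = 17 / (4.3219 − 4) = 52.807 ms/bit
  a = 472 − 52.807 × 4 = 260.773 ms
Then RT(24) = 260.773 + 52.807 × log₂ 24 = 260.773 + 52.807 × 4.5850 ≈ 502.890 ms.

502.9 ms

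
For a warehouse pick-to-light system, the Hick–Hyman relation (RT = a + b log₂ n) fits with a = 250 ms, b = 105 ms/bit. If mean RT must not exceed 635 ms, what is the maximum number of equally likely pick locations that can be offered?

12

Set 250 + 105·log₂ n ≤ 635 → log₂ n ≤ (635 − 250)/105 = 3.6667.
So n ≤ 2^3.6667 = 12.699; the largest integer n is 12.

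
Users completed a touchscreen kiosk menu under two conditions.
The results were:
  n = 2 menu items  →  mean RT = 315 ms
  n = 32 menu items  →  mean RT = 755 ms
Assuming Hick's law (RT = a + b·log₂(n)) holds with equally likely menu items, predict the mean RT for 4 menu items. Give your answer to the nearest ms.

425 ms

With log₂ n on the abscissa the relation is linear; from the two conditions:
  b = (755 − 315) / (log₂ 32 − log₂ 2) = 440 / (5 − 1) = 110 ms/bit
  a = 315 − 110 × 1 = 205 ms
Then RT(4) = 205 + 110 × log₂ 4 = 205 + 110 × 2 ≈ 425.000 ms.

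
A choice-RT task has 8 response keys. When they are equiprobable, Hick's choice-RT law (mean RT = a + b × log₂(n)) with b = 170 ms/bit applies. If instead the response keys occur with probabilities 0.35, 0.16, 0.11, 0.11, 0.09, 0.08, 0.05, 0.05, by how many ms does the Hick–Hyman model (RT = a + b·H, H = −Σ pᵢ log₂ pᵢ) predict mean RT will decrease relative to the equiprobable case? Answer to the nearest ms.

The RT saving is b·ΔH. Equiprobable H₀ = log₂(8) = 3.0000 bits; with the given probabilities H = 2.6900 bits.
b·(H₀ − H) = 170 × (3.0000 − 2.6900) = 52.69 ms.

53 ms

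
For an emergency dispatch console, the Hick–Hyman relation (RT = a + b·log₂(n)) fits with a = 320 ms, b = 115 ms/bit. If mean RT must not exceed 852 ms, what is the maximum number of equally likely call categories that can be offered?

Information budget: (852 − 320)/115 = 4.6261 bits, so n ≤ 2^4.6261 = 24.694 → at most 24.

24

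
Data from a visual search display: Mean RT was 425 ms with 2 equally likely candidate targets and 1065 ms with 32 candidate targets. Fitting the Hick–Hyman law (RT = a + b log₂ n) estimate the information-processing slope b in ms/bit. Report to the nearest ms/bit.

160 ms/bit

The slope on a log₂ axis is (1065 − 425) / (5 − 1) = 160 ms/bit.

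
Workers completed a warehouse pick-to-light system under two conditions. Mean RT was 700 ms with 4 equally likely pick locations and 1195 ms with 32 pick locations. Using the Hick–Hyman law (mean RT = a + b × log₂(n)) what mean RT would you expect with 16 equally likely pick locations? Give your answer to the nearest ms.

With log₂ n on the abscissa the relation is linear; from the two conditions:
  b = (1195 − 700) / (log₂ 32 − log₂ 4) = 495 / (5 − 2) = 165 ms/bit
  a = 700 − 165 × 2 = 370 ms
Then RT(16) = 370 + 165 × log₂ 16 = 370 + 165 × 4 ≈ 1030.000 ms.

1030 ms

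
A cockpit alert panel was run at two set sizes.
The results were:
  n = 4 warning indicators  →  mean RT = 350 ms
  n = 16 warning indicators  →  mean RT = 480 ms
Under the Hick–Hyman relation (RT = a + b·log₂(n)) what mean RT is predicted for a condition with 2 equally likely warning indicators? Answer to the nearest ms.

285 ms

Solve the two-equation system in a and b:
  b = (480 − 350) / (log₂ 16 − log₂ 4) = 130 / (4 − 2) = 65 ms/bit
  a = 350 − 65 × 2 = 220 ms
Then RT(2) = 220 + 65 × log₂ 2 = 220 + 65 × 1 ≈ 285.000 ms.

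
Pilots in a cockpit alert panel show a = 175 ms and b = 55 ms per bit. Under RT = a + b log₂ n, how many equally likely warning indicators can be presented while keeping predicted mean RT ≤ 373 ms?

Set 175 + 55·log₂ n ≤ 373 → log₂ n ≤ (373 − 175)/55 = 3.6000.
So n ≤ 2^3.6000 = 12.126; the largest integer n is 12.

12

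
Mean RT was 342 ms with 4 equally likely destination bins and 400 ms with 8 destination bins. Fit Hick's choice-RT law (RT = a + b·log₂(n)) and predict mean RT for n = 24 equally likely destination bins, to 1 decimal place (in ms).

491.9 ms

With log₂ n on the abscissa the relation is linear; from the two conditions:
  b = (400 − 342) / (log₂ 8 − log₂ 4) = 58 / (3 − 2) = 58.000 ms/bit
  a = 342 − 58.000 × 2 = 226.000 ms
Then RT(24) = 226.000 + 58.000 × log₂ 24 = 226.000 + 58.000 × 4.5850 ≈ 491.928 ms.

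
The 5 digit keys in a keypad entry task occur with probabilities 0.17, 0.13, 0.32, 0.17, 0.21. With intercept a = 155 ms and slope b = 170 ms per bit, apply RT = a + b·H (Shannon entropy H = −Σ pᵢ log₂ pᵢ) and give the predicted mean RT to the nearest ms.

538 ms

Entropy contributions −pᵢ log₂ pᵢ: 0.4346, 0.3826, 0.5260, 0.4346, 0.4728; sum H = 2.2507 bits.
RT = a + bH = 155 + 170·2.2507 = 537.61 ms.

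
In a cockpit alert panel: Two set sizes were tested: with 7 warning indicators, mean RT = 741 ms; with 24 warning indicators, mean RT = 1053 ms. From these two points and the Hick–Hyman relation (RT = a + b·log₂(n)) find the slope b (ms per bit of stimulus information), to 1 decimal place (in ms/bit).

175.5 ms/bit

Slope: b = (1053 − 741) / (log₂ 24 − log₂ 7) = 312/1.7776 = 175.517 ms/bit.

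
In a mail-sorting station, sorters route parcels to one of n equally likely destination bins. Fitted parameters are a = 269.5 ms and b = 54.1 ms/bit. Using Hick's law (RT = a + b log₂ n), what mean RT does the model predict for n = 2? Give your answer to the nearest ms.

log₂(2) = 1 bits, so RT = 269.5 + 54.1 × 1 ≈ 323.600 ms.

324 ms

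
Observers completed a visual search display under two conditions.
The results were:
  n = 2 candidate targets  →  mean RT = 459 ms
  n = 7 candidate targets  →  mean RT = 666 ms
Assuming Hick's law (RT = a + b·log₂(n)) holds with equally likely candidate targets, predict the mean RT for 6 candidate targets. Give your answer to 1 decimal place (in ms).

Fit slope and intercept:
  b = (666 − 459) / (log₂ 7 − log₂ 2) = 207 / (2.8074 − 1) = 114.532 ms/bit
  a = 459 − 114.532 × 1 = 344.468 ms
Then RT(6) = 344.468 + 114.532 × log₂ 6 = 344.468 + 114.532 × 2.5850 ≈ 640.529 ms.

640.5 ms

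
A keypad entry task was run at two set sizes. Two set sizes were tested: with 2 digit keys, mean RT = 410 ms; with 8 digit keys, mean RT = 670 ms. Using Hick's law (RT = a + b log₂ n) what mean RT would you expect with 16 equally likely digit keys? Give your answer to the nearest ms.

Solve the two-equation system in a and b:
  b = (670 − 410) / (log₂ 8 − log₂ 2) = 260 / (3 − 1) = 130 ms/bit
  a = 410 − 130 × 1 = 280 ms
Then RT(16) = 280 + 130 × log₂ 16 = 280 + 130 × 4 ≈ 800.000 ms.

800 ms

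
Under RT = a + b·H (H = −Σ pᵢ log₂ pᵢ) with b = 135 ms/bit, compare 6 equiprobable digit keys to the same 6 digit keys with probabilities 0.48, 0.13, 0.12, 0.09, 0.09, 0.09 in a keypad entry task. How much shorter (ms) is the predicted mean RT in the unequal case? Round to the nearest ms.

53 ms

Equiprobable entropy H₀ = log₂ 6 = 2.5850 bits.
Skewed entropy H = −Σ pᵢ log₂ pᵢ = 2.1959 bits.
ΔRT = b·(H₀ − H) = 135 × 0.3890 = 52.52 ms.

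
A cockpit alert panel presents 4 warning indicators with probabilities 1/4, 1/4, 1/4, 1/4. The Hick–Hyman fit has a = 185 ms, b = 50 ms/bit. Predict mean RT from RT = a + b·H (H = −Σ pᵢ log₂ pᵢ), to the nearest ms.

Each term −pᵢ log₂ pᵢ: 0.25·2 + 0.25·2 + 0.25·2 + 0.25·2; summed, H = 2.000 bits.
Mean RT = a + bH = 185 + 50·2.000 = 285.00 ms.

285 ms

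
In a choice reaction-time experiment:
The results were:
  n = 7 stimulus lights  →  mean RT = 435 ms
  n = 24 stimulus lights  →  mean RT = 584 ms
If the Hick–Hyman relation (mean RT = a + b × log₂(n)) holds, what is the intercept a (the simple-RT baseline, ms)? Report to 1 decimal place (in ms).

Slope: b = (584 − 435) / (log₂ 24 − log₂ 7) = 149/1.7776 = 83.821 ms/bit.
Intercept: a = 435 − 83.821·log₂(7) = 199.686 ms.

199.7 ms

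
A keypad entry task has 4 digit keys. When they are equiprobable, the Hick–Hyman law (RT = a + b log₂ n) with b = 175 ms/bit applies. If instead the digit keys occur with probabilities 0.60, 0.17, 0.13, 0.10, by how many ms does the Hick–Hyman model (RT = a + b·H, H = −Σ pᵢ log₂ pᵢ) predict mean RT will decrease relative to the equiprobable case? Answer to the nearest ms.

71 ms

The RT saving is b·ΔH. Equiprobable H₀ = log₂(4) = 2.0000 bits; with the given probabilities H = 1.5916 bits.
b·(H₀ − H) = 175 × (2.0000 − 1.5916) = 71.47 ms.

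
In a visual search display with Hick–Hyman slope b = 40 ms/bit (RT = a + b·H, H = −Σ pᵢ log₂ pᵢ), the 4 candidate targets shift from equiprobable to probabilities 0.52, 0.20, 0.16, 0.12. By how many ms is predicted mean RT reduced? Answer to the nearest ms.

The RT saving is b·ΔH. Equiprobable H₀ = log₂(4) = 2.0000 bits; with the given probabilities H = 1.7450 bits.
b·(H₀ − H) = 40 × (2.0000 − 1.7450) = 10.20 ms.

10 ms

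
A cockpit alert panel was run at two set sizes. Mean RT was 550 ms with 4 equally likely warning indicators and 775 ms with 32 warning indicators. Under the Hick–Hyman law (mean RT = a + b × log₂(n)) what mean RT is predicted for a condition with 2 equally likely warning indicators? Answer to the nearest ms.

475 ms

With log₂ n on the abscissa the relation is linear; from the two conditions:
  b = (775 − 550) / (log₂ 32 − log₂ 4) = 225 / (5 − 2) = 75 ms/bit
  a = 550 − 75 × 2 = 400 ms
Then RT(2) = 400 + 75 × log₂ 2 = 400 + 75 × 1 ≈ 475.000 ms.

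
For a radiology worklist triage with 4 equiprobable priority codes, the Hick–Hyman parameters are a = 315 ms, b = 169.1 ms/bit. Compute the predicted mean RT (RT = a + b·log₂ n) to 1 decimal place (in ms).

log₂(4) = 2 bits, so RT = 315 + 169.1 × 2 ≈ 653.200 ms.

653.2 ms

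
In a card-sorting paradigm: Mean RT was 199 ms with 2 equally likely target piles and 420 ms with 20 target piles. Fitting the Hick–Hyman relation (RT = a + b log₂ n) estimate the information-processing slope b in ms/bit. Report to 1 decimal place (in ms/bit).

66.5 ms/bit

b = (RT₂ − RT₁)/(log₂ n₂ − log₂ n₁) = (420 − 199)/(4.3219 − 1) = 66.528 ms/bit.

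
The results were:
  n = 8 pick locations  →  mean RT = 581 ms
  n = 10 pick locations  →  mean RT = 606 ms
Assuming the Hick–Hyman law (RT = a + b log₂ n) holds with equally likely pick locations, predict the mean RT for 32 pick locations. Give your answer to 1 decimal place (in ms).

736.3 ms

RT is linear in log₂ n, so two points fix the line:
  b = (606 − 581) / (log₂ 10 − log₂ 8) = 25 / (3.3219 − 3) = 77.657 ms/bit
  a = 581 − 77.657 × 3 = 348.029 ms
Then RT(32) = 348.029 + 77.657 × log₂ 32 = 348.029 + 77.657 × 5 ≈ 736.314 ms.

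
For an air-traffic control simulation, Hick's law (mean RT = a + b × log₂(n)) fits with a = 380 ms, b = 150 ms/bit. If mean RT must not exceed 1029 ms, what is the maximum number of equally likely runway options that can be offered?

20

150·log₂ n ≤ 1029 − 380 = 649, giving log₂ n ≤ 4.3267 and n ≤ 20.066. The largest whole number is 20.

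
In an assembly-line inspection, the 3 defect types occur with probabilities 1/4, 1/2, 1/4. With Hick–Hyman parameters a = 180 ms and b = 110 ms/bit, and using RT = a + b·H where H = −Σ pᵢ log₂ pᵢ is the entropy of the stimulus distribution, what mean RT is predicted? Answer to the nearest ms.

Each term −pᵢ log₂ pᵢ: 0.25·2 + 0.5·1 + 0.25·2; summed, H = 1.500 bits.
Mean RT = a + bH = 180 + 110·1.500 = 345.00 ms.

345 ms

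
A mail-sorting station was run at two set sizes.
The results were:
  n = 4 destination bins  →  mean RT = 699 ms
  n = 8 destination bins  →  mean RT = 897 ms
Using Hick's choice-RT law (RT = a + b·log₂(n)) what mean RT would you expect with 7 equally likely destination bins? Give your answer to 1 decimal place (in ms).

Fit slope and intercept:
  b = (897 − 699) / (log₂ 8 − log₂ 4) = 198 / (3 − 2) = 198.000 ms/bit
  a = 699 − 198.000 × 2 = 303.000 ms
Then RT(7) = 303.000 + 198.000 × log₂ 7 = 303.000 + 198.000 × 2.8074 ≈ 858.856 ms.

858.9 ms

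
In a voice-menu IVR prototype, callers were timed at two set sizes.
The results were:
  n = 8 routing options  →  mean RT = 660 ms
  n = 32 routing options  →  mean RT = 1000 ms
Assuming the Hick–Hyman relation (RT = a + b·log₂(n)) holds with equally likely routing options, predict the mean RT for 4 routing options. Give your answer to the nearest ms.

490 ms

Fit slope and intercept:
  b = (1000 − 660) / (log₂ 32 − log₂ 8) = 340 / (5 − 3) = 170 ms/bit
  a = 660 − 170 × 3 = 150 ms
Then RT(4) = 150 + 170 × log₂ 4 = 150 + 170 × 2 ≈ 490.000 ms.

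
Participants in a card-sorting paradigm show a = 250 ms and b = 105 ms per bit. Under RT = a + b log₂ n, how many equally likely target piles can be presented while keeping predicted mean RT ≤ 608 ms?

10

105·log₂ n ≤ 608 − 250 = 358, giving log₂ n ≤ 3.4095 and n ≤ 10.626. The largest whole number is 10.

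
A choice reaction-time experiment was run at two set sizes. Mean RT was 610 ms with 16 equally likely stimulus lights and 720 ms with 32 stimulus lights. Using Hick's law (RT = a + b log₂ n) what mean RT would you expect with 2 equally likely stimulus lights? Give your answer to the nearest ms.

280 ms

With log₂ n on the abscissa the relation is linear; from the two conditions:
  b = (720 − 610) / (log₂ 32 − log₂ 16) = 110 / (5 − 4) = 110 ms/bit
  a = 610 − 110 × 4 = 170 ms
Then RT(2) = 170 + 110 × log₂ 2 = 170 + 110 × 1 ≈ 280.000 ms.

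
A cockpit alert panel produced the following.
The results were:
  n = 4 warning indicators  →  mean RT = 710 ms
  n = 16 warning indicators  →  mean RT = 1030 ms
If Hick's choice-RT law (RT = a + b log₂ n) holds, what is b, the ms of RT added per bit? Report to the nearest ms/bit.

Slope: b = (1030 − 710) / (log₂ 16 − log₂ 4) = 320/2.0000 = 160 ms/bit.

160 ms/bit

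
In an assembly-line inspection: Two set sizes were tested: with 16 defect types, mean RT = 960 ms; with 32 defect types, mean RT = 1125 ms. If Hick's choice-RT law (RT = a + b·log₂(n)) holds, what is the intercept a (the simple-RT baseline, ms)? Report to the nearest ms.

300 ms

b = (RT₂ − RT₁)/(log₂ n₂ − log₂ n₁) = (1125 − 960)/(5 − 4) = 165 ms/bit.
Intercept: a = 960 − 165·log₂(16) = 300.000 ms.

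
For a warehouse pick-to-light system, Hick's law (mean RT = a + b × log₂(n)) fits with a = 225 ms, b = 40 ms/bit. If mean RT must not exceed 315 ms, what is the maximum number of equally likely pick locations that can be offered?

40·log₂ n ≤ 315 − 225 = 90, giving log₂ n ≤ 2.2500 and n ≤ 4.757. The largest whole number is 4.

4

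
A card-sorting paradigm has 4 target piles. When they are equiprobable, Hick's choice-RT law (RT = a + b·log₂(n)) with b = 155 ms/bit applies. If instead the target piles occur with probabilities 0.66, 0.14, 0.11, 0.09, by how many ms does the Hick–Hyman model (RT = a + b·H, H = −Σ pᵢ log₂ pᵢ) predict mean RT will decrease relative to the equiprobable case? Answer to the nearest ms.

84 ms

Equiprobable entropy H₀ = log₂ 4 = 2.0000 bits.
Skewed entropy H = −Σ pᵢ log₂ pᵢ = 1.4557 bits.
ΔRT = b·(H₀ − H) = 155 × 0.5443 = 84.37 ms.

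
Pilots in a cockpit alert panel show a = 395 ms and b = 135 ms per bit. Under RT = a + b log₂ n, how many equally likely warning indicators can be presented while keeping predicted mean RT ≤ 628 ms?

Set 395 + 135·log₂ n ≤ 628 → log₂ n ≤ (628 − 395)/135 = 1.7259.
So n ≤ 2^1.7259 = 3.308; the largest integer n is 3.

3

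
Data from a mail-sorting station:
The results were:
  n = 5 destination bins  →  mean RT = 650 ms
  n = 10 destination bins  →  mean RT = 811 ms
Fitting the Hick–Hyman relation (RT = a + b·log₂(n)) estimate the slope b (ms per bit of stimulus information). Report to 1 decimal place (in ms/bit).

The slope on a log₂ axis is (811 − 650) / (3.3219 − 2.3219) = 161.000 ms/bit.

161.0 ms/bit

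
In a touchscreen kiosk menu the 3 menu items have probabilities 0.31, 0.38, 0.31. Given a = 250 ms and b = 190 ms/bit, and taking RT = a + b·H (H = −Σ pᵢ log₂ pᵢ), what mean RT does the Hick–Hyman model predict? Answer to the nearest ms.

550 ms

Entropy contributions −pᵢ log₂ pᵢ: 0.5238, 0.5305, 0.5238; sum H = 1.5780 bits.
RT = a + bH = 250 + 190·1.5780 = 549.83 ms.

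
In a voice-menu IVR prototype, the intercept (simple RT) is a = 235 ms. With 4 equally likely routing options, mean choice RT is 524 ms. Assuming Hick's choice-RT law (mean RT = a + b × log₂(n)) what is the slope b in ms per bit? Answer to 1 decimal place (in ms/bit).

144.5 ms/bit

log₂(4) = 2 bits.
b = (RT − a)/log₂ n = (524 − 235) / 2 = 144.500 ms/bit.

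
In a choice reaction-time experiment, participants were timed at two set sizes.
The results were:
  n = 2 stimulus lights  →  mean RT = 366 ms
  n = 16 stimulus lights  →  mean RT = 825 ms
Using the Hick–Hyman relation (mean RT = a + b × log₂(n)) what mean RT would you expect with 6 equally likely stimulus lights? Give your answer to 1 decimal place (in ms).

608.5 ms

Solve the two-equation system in a and b:
  b = (825 − 366) / (log₂ 16 − log₂ 2) = 459 / (4 − 1) = 153.000 ms/bit
  a = 366 − 153.000 × 1 = 213.000 ms
Then RT(6) = 213.000 + 153.000 × log₂ 6 = 213.000 + 153.000 × 2.5850 ≈ 608.499 ms.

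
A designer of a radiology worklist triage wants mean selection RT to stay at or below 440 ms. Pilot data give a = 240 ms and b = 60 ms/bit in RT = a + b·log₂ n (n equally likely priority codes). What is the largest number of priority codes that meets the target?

10

Set 240 + 60·log₂ n ≤ 440 → log₂ n ≤ (440 − 240)/60 = 3.3333.
So n ≤ 2^3.3333 = 10.079; the largest integer n is 10.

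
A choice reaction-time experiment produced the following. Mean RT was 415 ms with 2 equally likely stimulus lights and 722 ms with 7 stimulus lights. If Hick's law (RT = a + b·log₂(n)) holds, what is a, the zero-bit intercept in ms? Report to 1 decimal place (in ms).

245.1 ms

b = (RT₂ − RT₁)/(log₂ n₂ − log₂ n₁) = (722 − 415)/(2.8074 − 1) = 169.861 ms/bit.
a = RT₁ − b·log₂ n₁ = 415 − 169.861 × 1 = 245.139 ms.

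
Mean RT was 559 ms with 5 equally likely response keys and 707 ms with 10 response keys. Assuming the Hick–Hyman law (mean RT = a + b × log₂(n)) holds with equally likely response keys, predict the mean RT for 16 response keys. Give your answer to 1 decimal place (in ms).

RT is linear in log₂ n, so two points fix the line:
  b = (707 − 559) / (log₂ 10 − log₂ 5) = 148 / (3.3219 − 2.3219) = 148.000 ms/bit
  a = 559 − 148.000 × 2.3219 = 215.355 ms
Then RT(16) = 215.355 + 148.000 × log₂ 16 = 215.355 + 148.000 × 4 ≈ 807.355 ms.

807.4 ms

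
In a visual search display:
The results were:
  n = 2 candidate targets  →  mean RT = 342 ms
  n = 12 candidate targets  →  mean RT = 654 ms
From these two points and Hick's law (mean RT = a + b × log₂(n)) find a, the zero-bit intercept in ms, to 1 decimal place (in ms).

221.3 ms

b = (RT₂ − RT₁)/(log₂ n₂ − log₂ n₁) = (654 − 342)/(3.5850 − 1) = 120.698 ms/bit.
a = RT₁ − b·log₂ n₁ = 342 − 120.698 × 1 = 221.302 ms.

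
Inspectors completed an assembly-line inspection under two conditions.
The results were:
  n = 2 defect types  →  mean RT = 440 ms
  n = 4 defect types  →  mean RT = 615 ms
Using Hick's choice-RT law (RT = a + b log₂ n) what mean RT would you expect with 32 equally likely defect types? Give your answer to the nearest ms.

1140 ms

Solve the two-equation system in a and b:
  b = (615 − 440) / (log₂ 4 − log₂ 2) = 175 / (2 − 1) = 175 ms/bit
  a = 440 − 175 × 1 = 265 ms
Then RT(32) = 265 + 175 × log₂ 32 = 265 + 175 × 5 ≈ 1140.000 ms.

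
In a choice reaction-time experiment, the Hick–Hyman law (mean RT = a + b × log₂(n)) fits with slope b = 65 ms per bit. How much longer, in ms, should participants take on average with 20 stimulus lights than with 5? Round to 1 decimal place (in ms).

130.0 ms

The intercept a cancels: ΔRT = b·(log₂ n₂ − log₂ n₁) = b·log₂(n₂/n₁).
log₂(20) − log₂(5) = log₂(20/5) = log₂(4) = 2.
ΔRT = 65 × 2.0000 = 130.000 ms.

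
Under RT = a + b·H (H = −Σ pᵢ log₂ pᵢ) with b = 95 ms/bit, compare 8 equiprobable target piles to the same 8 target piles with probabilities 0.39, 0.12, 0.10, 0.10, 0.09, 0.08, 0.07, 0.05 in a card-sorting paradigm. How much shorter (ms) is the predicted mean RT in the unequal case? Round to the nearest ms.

Equiprobable entropy H₀ = log₂ 8 = 3.0000 bits.
Skewed entropy H = −Σ pᵢ log₂ pᵢ = 2.6501 bits.
ΔRT = b·(H₀ − H) = 95 × 0.3499 = 33.24 ms.

33 ms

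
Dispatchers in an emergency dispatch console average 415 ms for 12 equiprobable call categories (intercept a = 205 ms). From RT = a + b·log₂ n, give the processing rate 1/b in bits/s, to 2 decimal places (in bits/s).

b = (415 − 205)/log₂ 12 = 210/3.5850 = 58.578 ms per bit = 0.05858 s/bit; the reciprocal is 17.071 bits/s.

17.07 bits/s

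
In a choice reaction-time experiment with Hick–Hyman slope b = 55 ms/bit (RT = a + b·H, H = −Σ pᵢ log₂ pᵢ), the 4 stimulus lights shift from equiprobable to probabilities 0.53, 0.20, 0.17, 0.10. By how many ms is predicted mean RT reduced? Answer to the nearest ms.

16 ms

Equiprobable entropy H₀ = log₂ 4 = 2.0000 bits.
Skewed entropy H = −Σ pᵢ log₂ pᵢ = 1.7166 bits.
ΔRT = b·(H₀ − H) = 55 × 0.2834 = 15.59 ms.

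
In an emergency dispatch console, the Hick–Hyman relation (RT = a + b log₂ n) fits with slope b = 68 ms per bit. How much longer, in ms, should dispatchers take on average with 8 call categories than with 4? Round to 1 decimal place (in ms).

The intercept a cancels: ΔRT = b·(log₂ n₂ − log₂ n₁) = b·log₂(n₂/n₁).
log₂(8) − log₂(4) = log₂(8/4) = log₂(2) = 1.
ΔRT = 68 × 1.0000 = 68.000 ms.

68.0 ms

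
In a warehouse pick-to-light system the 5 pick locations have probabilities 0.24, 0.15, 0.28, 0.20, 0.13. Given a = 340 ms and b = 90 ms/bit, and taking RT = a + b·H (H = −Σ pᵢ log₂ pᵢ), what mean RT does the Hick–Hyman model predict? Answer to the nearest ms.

544 ms

Entropy contributions −pᵢ log₂ pᵢ: 0.4941, 0.4105, 0.5142, 0.4644, 0.3826; sum H = 2.2659 bits.
RT = a + bH = 340 + 90·2.2659 = 543.93 ms.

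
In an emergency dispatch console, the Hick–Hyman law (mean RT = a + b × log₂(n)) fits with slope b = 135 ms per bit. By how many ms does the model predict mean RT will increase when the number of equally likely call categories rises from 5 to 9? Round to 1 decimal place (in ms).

ΔRT = (a + b log₂ n₂) − (a + b log₂ n₁) = b·(log₂ n₂ − log₂ n₁).
log₂(9) − log₂(5) = 3.1699 − 2.3219 = 0.8480.
ΔRT = 135 × 0.8480 = 114.480 ms.

114.5 ms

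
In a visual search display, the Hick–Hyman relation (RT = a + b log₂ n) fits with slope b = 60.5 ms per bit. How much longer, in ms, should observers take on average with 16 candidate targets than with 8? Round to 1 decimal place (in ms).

ΔRT = (a + b log₂ n₂) − (a + b log₂ n₁) = b·(log₂ n₂ − log₂ n₁).
log₂(16) − log₂(8) = log₂(16/8) = log₂(2) = 1.
ΔRT = 60.5 × 1.0000 = 60.500 ms.

60.5 ms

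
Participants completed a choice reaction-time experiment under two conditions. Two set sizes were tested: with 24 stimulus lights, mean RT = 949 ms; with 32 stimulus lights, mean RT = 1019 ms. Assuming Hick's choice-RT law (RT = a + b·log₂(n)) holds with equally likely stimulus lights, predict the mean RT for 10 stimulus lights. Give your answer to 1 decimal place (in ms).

736.0 ms

Solve the two-equation system in a and b:
  b = (1019 − 949) / (log₂ 32 − log₂ 24) = 70 / (5 − 4.5850) = 168.659 ms/bit
  a = 949 − 168.659 × 4.5850 = 175.703 ms
Then RT(10) = 175.703 + 168.659 × log₂ 10 = 175.703 + 168.659 × 3.3219 ≈ 735.977 ms.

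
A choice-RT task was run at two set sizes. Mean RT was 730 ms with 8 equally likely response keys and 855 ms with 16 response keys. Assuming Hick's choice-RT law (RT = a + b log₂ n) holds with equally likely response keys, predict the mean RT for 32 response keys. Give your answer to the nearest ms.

980 ms

RT is linear in log₂ n, so two points fix the line:
  b = (855 − 730) / (log₂ 16 − log₂ 8) = 125 / (4 − 3) = 125 ms/bit
  a = 730 − 125 × 3 = 355 ms
Then RT(32) = 355 + 125 × log₂ 32 = 355 + 125 × 5 ≈ 980.000 ms.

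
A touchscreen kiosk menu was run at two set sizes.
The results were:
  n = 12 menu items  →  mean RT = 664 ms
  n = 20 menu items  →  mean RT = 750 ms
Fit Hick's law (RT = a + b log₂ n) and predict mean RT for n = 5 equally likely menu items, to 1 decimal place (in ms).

RT is linear in log₂ n, so two points fix the line:
  b = (750 − 664) / (log₂ 20 − log₂ 12) = 86 / (4.3219 − 3.5850) = 116.695 ms/bit
  a = 664 − 116.695 × 3.5850 = 245.654 ms
Then RT(5) = 245.654 + 116.695 × log₂ 5 = 245.654 + 116.695 × 2.3219 ≈ 516.611 ms.

516.6 ms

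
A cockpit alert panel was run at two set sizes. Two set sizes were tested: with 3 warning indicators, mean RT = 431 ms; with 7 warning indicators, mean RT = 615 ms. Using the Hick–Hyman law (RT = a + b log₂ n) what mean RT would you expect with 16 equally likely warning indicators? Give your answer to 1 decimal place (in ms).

794.5 ms

Fit slope and intercept:
  b = (615 − 431) / (log₂ 7 − log₂ 3) = 184 / (2.8074 − 1.5850) = 150.524 ms/bit
  a = 431 − 150.524 × 1.5850 = 192.424 ms
Then RT(16) = 192.424 + 150.524 × log₂ 16 = 192.424 + 150.524 × 4 ≈ 794.522 ms.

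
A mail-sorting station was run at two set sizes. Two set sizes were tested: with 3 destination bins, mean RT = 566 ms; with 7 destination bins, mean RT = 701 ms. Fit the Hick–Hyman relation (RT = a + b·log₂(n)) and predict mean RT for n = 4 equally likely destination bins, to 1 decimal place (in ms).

With log₂ n on the abscissa the relation is linear; from the two conditions:
  b = (701 − 566) / (log₂ 7 − log₂ 3) = 135 / (2.8074 − 1.5850) = 110.439 ms/bit
  a = 566 − 110.439 × 1.5850 = 390.958 ms
Then RT(4) = 390.958 + 110.439 × log₂ 4 = 390.958 + 110.439 × 2 ≈ 611.836 ms.

611.8 ms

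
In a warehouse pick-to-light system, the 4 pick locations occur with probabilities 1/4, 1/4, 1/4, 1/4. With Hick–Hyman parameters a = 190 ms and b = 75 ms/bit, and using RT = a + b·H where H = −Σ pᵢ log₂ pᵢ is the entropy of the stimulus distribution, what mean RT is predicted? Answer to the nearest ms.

340 ms

H = −Σ pᵢ log₂ pᵢ = 0.25·2 + 0.25·2 + 0.25·2 + 0.25·2 = 2.000 bits.
RT = 190 + 75 × 2.000 = 340.00 ms.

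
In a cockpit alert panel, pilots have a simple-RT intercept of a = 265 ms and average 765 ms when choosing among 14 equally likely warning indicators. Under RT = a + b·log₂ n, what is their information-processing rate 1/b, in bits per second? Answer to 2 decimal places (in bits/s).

Choice component = 765 − 265 = 500 ms over log₂(14) = 3.8074 bits.
b = 500 / 3.8074 = 131.325 ms/bit, so 1/b = 7.615 bits/s.

7.61 bits/s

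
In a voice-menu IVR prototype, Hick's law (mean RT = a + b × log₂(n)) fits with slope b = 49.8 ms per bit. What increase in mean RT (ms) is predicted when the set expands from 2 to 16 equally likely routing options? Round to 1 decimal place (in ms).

149.4 ms

Only the slope matters, since a is common to both: ΔRT = b·log₂(n₂/n₁).
log₂(16) − log₂(2) = log₂(16/2) = log₂(8) = 3.
ΔRT = 49.8 × 3.0000 = 149.400 ms.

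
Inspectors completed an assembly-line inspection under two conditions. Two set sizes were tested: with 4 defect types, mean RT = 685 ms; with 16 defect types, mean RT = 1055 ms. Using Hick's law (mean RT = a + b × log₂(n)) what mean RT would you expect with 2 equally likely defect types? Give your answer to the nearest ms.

500 ms

With log₂ n on the abscissa the relation is linear; from the two conditions:
  b = (1055 − 685) / (log₂ 16 − log₂ 4) = 370 / (4 − 2) = 185 ms/bit
  a = 685 − 185 × 2 = 315 ms
Then RT(2) = 315 + 185 × log₂ 2 = 315 + 185 × 1 ≈ 500.000 ms.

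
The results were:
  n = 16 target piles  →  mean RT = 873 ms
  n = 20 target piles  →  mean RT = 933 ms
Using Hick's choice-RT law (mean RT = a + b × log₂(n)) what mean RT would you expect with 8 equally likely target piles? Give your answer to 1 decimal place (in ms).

Solve the two-equation system in a and b:
  b = (933 − 873) / (log₂ 20 − log₂ 16) = 60 / (4.3219 − 4) = 186.377 ms/bit
  a = 873 − 186.377 × 4 = 127.492 ms
Then RT(8) = 127.492 + 186.377 × log₂ 8 = 127.492 + 186.377 × 3 ≈ 686.623 ms.

686.6 ms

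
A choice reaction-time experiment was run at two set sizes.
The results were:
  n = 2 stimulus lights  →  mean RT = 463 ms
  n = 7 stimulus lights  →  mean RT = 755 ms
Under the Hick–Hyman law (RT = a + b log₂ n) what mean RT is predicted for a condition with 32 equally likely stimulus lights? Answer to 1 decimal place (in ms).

1109.2 ms

Fit slope and intercept:
  b = (755 − 463) / (log₂ 7 − log₂ 2) = 292 / (2.8074 − 1) = 161.562 ms/bit
  a = 463 − 161.562 × 1 = 301.438 ms
Then RT(32) = 301.438 + 161.562 × log₂ 32 = 301.438 + 161.562 × 5 ≈ 1109.248 ms.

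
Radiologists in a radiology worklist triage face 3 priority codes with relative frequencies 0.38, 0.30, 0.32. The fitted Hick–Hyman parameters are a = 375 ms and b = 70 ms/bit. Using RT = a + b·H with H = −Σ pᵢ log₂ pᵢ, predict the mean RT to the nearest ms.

Entropy contributions −pᵢ log₂ pᵢ: 0.5305, 0.5211, 0.5260; sum H = 1.5776 bits.
RT = a + bH = 375 + 70·1.5776 = 485.43 ms.

485 ms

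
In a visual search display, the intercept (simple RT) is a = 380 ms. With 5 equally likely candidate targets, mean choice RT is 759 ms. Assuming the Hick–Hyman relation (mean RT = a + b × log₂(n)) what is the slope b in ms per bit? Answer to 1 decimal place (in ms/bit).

163.2 ms/bit

b = (759 − 380) / log₂(5) = 379 / 2.3219 = 163.226 ms/bit.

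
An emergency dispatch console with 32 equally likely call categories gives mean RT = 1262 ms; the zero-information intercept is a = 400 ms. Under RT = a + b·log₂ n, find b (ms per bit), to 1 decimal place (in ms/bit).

172.4 ms/bit

32 alternatives carry log₂ 32 = 5 bits; the choice cost is 1262 − 400 = 862 ms, so b = 862/5 = 172.400 ms/bit.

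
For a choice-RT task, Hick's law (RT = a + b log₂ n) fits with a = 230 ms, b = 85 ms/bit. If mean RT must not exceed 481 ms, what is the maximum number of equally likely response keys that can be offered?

Information budget: (481 − 230)/85 = 2.9529 bits, so n ≤ 2^2.9529 = 7.743 → at most 7.

7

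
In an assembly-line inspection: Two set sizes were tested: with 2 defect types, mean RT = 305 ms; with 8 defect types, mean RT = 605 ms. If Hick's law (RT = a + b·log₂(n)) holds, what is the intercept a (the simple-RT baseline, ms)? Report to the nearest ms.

b = (RT₂ − RT₁)/(log₂ n₂ − log₂ n₁) = (605 − 305)/(3 − 1) = 150 ms/bit.
Intercept: a = 305 − 150·log₂(2) = 155.000 ms.

155 ms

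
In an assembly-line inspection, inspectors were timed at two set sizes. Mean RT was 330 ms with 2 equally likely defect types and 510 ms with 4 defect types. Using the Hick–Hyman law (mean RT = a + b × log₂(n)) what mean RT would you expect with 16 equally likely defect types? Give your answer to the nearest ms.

Solve the two-equation system in a and b:
  b = (510 − 330) / (log₂ 4 − log₂ 2) = 180 / (2 − 1) = 180 ms/bit
  a = 330 − 180 × 1 = 150 ms
Then RT(16) = 150 + 180 × log₂ 16 = 150 + 180 × 4 ≈ 870.000 ms.

870 ms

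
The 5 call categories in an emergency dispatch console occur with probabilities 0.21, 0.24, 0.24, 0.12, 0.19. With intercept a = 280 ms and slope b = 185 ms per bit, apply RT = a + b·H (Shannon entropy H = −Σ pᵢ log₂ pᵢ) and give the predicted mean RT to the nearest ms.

H = 0.21·log₂(1/0.21) + 0.24·log₂(1/0.24) + 0.24·log₂(1/0.24) + 0.12·log₂(1/0.12) + 0.19·log₂(1/0.19) = 2.2834 bits.
RT = 280 + 185 × 2.2834 = 702.43 ms.

702 ms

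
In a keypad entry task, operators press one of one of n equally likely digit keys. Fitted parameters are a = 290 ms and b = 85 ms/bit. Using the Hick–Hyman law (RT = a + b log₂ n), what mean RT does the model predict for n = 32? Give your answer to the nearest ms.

715 ms

log₂(32) = 5 bits, so RT = 290 + 85 × 5 ≈ 715.000 ms.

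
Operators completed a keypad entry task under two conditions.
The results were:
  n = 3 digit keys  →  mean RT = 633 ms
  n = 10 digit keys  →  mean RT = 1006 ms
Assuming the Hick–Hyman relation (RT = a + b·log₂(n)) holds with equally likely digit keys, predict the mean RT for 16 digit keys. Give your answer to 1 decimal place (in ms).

1151.6 ms

Solve the two-equation system in a and b:
  b = (1006 − 633) / (log₂ 10 − log₂ 3) = 373 / (3.3219 − 1.5850) = 214.742 ms/bit
  a = 633 − 214.742 × 1.5850 = 292.641 ms
Then RT(16) = 292.641 + 214.742 × log₂ 16 = 292.641 + 214.742 × 4 ≈ 1151.611 ms.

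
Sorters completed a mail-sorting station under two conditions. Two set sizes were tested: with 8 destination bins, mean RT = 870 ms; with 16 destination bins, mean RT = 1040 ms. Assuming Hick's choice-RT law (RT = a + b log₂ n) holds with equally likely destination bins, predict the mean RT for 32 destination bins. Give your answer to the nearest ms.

1210 ms

Solve the two-equation system in a and b:
  b = (1040 − 870) / (log₂ 16 − log₂ 8) = 170 / (4 − 3) = 170 ms/bit
  a = 870 − 170 × 3 = 360 ms
Then RT(32) = 360 + 170 × log₂ 32 = 360 + 170 × 5 ≈ 1210.000 ms.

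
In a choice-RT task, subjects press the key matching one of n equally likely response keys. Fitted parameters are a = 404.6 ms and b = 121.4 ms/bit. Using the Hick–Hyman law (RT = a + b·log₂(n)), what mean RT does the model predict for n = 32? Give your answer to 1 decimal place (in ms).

1011.6 ms

log₂(32) = 5 bits, so RT = 404.6 + 121.4 × 5 ≈ 1011.600 ms.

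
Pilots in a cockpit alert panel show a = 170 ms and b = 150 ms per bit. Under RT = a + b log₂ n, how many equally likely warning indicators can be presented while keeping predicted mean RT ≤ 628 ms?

8

150·log₂ n ≤ 628 − 170 = 458, giving log₂ n ≤ 3.0533 and n ≤ 8.301. The largest whole number is 8.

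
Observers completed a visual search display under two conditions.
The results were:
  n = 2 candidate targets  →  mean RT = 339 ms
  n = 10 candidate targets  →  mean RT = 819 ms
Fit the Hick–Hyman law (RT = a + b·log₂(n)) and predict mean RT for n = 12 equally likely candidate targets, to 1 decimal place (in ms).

Solve the two-equation system in a and b:
  b = (819 − 339) / (log₂ 10 − log₂ 2) = 480 / (3.3219 − 1) = 206.725 ms/bit
  a = 339 − 206.725 × 1 = 132.275 ms
Then RT(12) = 132.275 + 206.725 × log₂ 12 = 132.275 + 206.725 × 3.5850 ≈ 873.376 ms.

873.4 ms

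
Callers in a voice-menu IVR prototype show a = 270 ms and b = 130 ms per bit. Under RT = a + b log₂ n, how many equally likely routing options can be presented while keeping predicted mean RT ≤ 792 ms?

130·log₂ n ≤ 792 − 270 = 522, giving log₂ n ≤ 4.0154 and n ≤ 16.172. The largest whole number is 16.

16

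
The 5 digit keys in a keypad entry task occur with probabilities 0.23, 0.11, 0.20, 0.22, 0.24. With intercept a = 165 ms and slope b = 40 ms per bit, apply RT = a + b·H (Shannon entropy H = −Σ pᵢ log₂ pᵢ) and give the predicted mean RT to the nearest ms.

Entropy contributions −pᵢ log₂ pᵢ: 0.4877, 0.3503, 0.4644, 0.4806, 0.4941; sum H = 2.2770 bits.
RT = a + bH = 165 + 40·2.2770 = 256.08 ms.

256 ms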